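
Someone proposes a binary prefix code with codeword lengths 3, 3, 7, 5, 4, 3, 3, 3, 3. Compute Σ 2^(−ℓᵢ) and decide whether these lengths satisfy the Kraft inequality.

With common denominator 2^7 = 128: Σ 2^(−ℓᵢ) = 16/128 + 16/128 + 1/128 + 4/128 + 8/128 + 16/128 + 16/128 + 16/128 + 16/128 = 109/128 = 0.8515625.
Kraft's inequality requires Σ ≤ 1; here Σ = 0.8515625 ≤ 1, so such a prefix code exists.

0.8515625; yes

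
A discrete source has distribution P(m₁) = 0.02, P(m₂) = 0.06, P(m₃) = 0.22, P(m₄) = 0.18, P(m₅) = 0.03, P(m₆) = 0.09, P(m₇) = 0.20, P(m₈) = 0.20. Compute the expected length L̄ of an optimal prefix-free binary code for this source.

Repeatedly combine the two least-probable nodes; the expected code length is the sum of the merged weights.
merge 1/50 + 3/100 → 1/20
merge 1/20 + 3/50 → 11/100
merge 9/100 + 11/100 → 1/5
merge 9/50 + 1/5 → 19/50
merge 1/5 + 1/5 → 2/5
merge 11/50 + 19/50 → 3/5
merge 2/5 + 3/5 → 1
L = 1/20 + 11/100 + 1/5 + 19/50 + 2/5 + 3/5 + 1 = 137/50 = 2.74 bits/symbol.

2.74 bits/symbol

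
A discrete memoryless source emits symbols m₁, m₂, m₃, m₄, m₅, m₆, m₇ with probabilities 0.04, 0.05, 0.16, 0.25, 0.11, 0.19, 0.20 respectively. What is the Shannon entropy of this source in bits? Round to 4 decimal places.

2.5948 bits

H = −Σ pᵢ log₂ pᵢ.
−0.04·log₂(0.04) = 0.1858
−0.05·log₂(0.05) = 0.2161
−0.16·log₂(0.16) = 0.4230
−0.25·log₂(0.25) = 0.5000
−0.11·log₂(0.11) = 0.3503
−0.19·log₂(0.19) = 0.4552
−0.20·log₂(0.20) = 0.4644
Sum ≈ 2.5948 → 2.5948 bits.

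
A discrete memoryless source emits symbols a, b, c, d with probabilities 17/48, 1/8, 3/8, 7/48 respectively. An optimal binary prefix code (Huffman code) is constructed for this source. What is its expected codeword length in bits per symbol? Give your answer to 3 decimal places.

Repeatedly combine the two least-probable nodes; the expected code length is the sum of the merged weights.
merge 1/8 + 7/48 → 13/48
merge 13/48 + 17/48 → 5/8
merge 3/8 + 5/8 → 1
L = 13/48 + 5/8 + 1 = 91/48 ≈ 1.896 bits/symbol.

1.896 bits/symbol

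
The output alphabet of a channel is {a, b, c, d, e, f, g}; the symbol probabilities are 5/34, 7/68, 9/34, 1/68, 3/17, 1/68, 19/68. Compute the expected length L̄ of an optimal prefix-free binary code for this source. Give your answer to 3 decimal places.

2.441 bits/symbol

Repeatedly combine the two least-probable nodes; the expected code length is the sum of the merged weights.
merge 1/68 + 1/68 → 1/34
merge 1/34 + 7/68 → 9/68
merge 9/68 + 5/34 → 19/68
merge 3/17 + 9/34 → 15/34
merge 19/68 + 19/68 → 19/34
merge 15/34 + 19/34 → 1
L = 1/34 + 9/68 + 19/68 + 15/34 + 19/34 + 1 = 83/34 ≈ 2.441 bits/symbol.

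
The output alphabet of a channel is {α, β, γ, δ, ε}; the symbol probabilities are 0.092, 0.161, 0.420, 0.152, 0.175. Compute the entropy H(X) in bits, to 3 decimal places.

2.120 bits

H = −Σ pᵢ log₂ pᵢ.
−0.092·log₂(0.092) = 0.3167
−0.161·log₂(0.161) = 0.4242
−0.420·log₂(0.420) = 0.5256
−0.152·log₂(0.152) = 0.4131
−0.175·log₂(0.175) = 0.4401
Sum ≈ 2.1197 → 2.120 bits.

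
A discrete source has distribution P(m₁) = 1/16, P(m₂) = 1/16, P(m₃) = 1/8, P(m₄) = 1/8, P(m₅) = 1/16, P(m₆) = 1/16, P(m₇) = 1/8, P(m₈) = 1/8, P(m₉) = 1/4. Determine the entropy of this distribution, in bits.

3 bits

Each probability is a power of 1/2, so log₂(1/p) is an integer.
H = Σ p·log₂(1/p) = 1/16·4 + 1/16·4 + 1/8·3 + 1/8·3 + 1/16·4 + 1/16·4 + 1/8·3 + 1/8·3 + 1/4·2 = 3 bits.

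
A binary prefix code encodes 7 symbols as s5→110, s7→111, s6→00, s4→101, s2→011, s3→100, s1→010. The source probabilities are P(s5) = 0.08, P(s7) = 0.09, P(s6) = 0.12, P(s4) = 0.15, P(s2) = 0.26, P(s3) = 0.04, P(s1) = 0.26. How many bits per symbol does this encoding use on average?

L̄ = Σ pᵢ·ℓᵢ = 0.08·3 + 0.09·3 + 0.12·2 + 0.15·3 + 0.26·3 + 0.04·3 + 0.26·3 = 2.88 bits/symbol.

2.88 bits/symbol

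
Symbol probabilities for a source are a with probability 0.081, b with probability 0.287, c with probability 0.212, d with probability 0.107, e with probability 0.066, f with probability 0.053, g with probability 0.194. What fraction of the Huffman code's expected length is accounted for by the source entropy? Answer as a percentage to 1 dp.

98.4%

Entropy H = −Σ p log₂ p ≈ 2.5724 bits.
Huffman merges: 53/1000+33/500→119/1000; 81/1000+107/1000→47/250; 119/1000+47/250→307/1000; 97/500+53/250→203/500; 287/1000+307/1000→297/500; 203/500+297/500→1. L = 1307/500 ≈ 2.6140.
Efficiency = H/L = 2.5724/2.6140 = 98.4%.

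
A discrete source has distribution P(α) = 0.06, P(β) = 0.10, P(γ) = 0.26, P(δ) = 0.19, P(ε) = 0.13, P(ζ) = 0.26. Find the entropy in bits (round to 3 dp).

H = −Σ pᵢ log₂ pᵢ.
−0.06·log₂(0.06) = 0.2435
−0.10·log₂(0.10) = 0.3322
−0.26·log₂(0.26) = 0.5053
−0.19·log₂(0.19) = 0.4552
−0.13·log₂(0.13) = 0.3826
−0.26·log₂(0.26) = 0.5053
Sum ≈ 2.4242 → 2.424 bits.

2.424 bits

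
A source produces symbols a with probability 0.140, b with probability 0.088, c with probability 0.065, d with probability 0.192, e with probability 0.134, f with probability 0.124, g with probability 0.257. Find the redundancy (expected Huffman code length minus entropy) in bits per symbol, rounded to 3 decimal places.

Entropy H = −Σ p log₂ p ≈ 2.6849 bits.
Huffman merges: 13/200+11/125→153/1000; 31/250+67/500→129/500; 7/50+153/1000→293/1000; 24/125+257/1000→449/1000; 129/500+293/1000→551/1000; 449/1000+551/1000→1. L = 338/125 ≈ 2.7040.
L − H = 2.7040 − 2.6849 = 0.019 bits.

0.019 bits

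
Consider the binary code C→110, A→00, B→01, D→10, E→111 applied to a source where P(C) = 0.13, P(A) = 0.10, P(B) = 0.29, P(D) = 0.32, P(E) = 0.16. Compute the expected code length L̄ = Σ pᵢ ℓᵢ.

2.29 bits/symbol

L̄ = Σ pᵢ·ℓᵢ = 0.13·3 + 0.10·2 + 0.29·2 + 0.32·2 + 0.16·3 = 2.29 bits/symbol.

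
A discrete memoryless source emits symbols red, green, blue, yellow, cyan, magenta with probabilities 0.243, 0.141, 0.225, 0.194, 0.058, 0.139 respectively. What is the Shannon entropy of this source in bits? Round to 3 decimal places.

2.472 bits

H = −Σ pᵢ log₂ pᵢ.
−0.243·log₂(0.243) = 0.4960
−0.141·log₂(0.141) = 0.3985
−0.225·log₂(0.225) = 0.4842
−0.194·log₂(0.194) = 0.4590
−0.058·log₂(0.058) = 0.2383
−0.139·log₂(0.139) = 0.3957
Sum ≈ 2.4716 → 2.472 bits.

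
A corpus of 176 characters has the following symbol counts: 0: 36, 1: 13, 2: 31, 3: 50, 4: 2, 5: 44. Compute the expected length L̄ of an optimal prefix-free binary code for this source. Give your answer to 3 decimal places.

2.347 bits/symbol

Probabilities are the counts divided by 176.
Repeatedly combine the two least-probable nodes; the expected code length is the sum of the merged weights.
merge 1/88 + 13/176 → 15/176
merge 15/176 + 31/176 → 23/88
merge 9/44 + 1/4 → 5/11
merge 23/88 + 25/88 → 6/11
merge 5/11 + 6/11 → 1
L = 15/176 + 23/88 + 5/11 + 6/11 + 1 = 413/176 ≈ 2.347 bits/symbol.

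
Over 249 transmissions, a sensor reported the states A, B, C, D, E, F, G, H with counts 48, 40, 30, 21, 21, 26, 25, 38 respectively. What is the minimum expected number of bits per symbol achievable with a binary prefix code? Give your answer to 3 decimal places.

2.976 bits/symbol

Probabilities are the counts divided by 249.
Repeatedly combine the two least-probable nodes; the expected code length is the sum of the merged weights.
merge 7/83 + 7/83 → 14/83
merge 25/249 + 26/249 → 17/83
merge 10/83 + 38/249 → 68/249
merge 40/249 + 14/83 → 82/249
merge 16/83 + 17/83 → 33/83
merge 68/249 + 82/249 → 50/83
merge 33/83 + 50/83 → 1
L = 14/83 + 17/83 + 68/249 + 82/249 + 33/83 + 50/83 + 1 = 247/83 ≈ 2.976 bits/symbol.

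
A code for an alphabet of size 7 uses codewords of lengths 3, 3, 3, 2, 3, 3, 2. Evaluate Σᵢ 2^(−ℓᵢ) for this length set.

With common denominator 2^3 = 8: Σ 2^(−ℓᵢ) = 1/8 + 1/8 + 1/8 + 2/8 + 1/8 + 1/8 + 2/8 = 9/8 = 1.125.

1.125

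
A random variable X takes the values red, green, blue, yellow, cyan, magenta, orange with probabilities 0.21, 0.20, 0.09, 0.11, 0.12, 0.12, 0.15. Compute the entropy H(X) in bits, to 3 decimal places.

H = −Σ pᵢ log₂ pᵢ.
−0.21·log₂(0.21) = 0.4728
−0.20·log₂(0.20) = 0.4644
−0.09·log₂(0.09) = 0.3127
−0.11·log₂(0.11) = 0.3503
−0.12·log₂(0.12) = 0.3671
−0.12·log₂(0.12) = 0.3671
−0.15·log₂(0.15) = 0.4105
Sum ≈ 2.7448 → 2.745 bits.

2.745 bits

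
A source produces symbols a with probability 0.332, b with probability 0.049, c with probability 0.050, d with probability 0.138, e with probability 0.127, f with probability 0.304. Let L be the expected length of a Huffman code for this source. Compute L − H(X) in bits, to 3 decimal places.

0.073 bits

Entropy H = −Σ p log₂ p ≈ 2.2520 bits.
Huffman merges: 49/1000+1/20→99/1000; 99/1000+127/1000→113/500; 69/500+113/500→91/250; 38/125+83/250→159/250; 91/250+159/250→1. L = 93/40 ≈ 2.3250.
L − H = 2.3250 − 2.2520 = 0.073 bits.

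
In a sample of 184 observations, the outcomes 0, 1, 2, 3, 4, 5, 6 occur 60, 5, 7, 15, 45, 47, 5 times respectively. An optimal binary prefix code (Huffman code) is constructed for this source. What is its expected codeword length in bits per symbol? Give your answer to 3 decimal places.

2.321 bits/symbol

Probabilities are the counts divided by 184.
Repeatedly combine the two least-probable nodes; the expected code length is the sum of the merged weights.
merge 5/184 + 5/184 → 5/92
merge 7/184 + 5/92 → 17/184
merge 15/184 + 17/184 → 4/23
merge 4/23 + 45/184 → 77/184
merge 47/184 + 15/46 → 107/184
merge 77/184 + 107/184 → 1
L = 5/92 + 17/184 + 4/23 + 77/184 + 107/184 + 1 = 427/184 ≈ 2.321 bits/symbol.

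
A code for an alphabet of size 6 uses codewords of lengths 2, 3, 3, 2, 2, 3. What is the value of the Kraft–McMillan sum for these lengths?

With common denominator 2^3 = 8: Σ 2^(−ℓᵢ) = 2/8 + 1/8 + 1/8 + 2/8 + 2/8 + 1/8 = 9/8 = 1.125.

1.125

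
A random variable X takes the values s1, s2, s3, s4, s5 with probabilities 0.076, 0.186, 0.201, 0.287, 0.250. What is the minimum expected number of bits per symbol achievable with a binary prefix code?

2.262 bits/symbol

Repeatedly combine the two least-probable nodes; the expected code length is the sum of the merged weights.
merge 19/250 + 93/500 → 131/500
merge 201/1000 + 1/4 → 451/1000
merge 131/500 + 287/1000 → 549/1000
merge 451/1000 + 549/1000 → 1
L = 131/500 + 451/1000 + 549/1000 + 1 = 1131/500 = 2.262 bits/symbol.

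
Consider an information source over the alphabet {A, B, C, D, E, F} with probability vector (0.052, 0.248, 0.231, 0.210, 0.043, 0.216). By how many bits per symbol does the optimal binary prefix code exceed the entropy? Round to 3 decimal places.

Entropy H = −Σ p log₂ p ≈ 2.3546 bits.
Huffman merges: 43/1000+13/250→19/200; 19/200+21/100→61/200; 27/125+231/1000→447/1000; 31/125+61/200→553/1000; 447/1000+553/1000→1. L = 12/5 ≈ 2.4000.
L − H = 2.4000 − 2.3546 = 0.045 bits.

0.045 bits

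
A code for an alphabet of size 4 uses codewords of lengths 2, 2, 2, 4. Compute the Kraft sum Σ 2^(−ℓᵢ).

0.8125

With common denominator 2^4 = 16: Σ 2^(−ℓᵢ) = 4/16 + 4/16 + 4/16 + 1/16 = 13/16 = 0.8125.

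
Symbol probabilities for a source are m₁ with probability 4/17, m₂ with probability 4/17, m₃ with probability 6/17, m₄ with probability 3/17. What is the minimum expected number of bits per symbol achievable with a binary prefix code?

Repeatedly combine the two least-probable nodes; the expected code length is the sum of the merged weights.
merge 3/17 + 4/17 → 7/17
merge 4/17 + 6/17 → 10/17
merge 7/17 + 10/17 → 1
L = 7/17 + 10/17 + 1 = 2 bits/symbol.

2 bits/symbol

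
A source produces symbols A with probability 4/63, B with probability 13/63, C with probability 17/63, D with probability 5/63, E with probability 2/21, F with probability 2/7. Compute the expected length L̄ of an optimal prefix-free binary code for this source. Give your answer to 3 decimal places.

2.381 bits/symbol

Repeatedly combine the two least-probable nodes; the expected code length is the sum of the merged weights.
merge 4/63 + 5/63 → 1/7
merge 2/21 + 1/7 → 5/21
merge 13/63 + 5/21 → 4/9
merge 17/63 + 2/7 → 5/9
merge 4/9 + 5/9 → 1
L = 1/7 + 5/21 + 4/9 + 5/9 + 1 = 50/21 ≈ 2.381 bits/symbol.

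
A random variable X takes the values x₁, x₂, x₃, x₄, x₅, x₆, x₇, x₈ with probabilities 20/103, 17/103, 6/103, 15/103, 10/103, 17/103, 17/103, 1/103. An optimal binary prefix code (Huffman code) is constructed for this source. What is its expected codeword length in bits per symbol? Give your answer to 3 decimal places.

2.874 bits/symbol

Repeatedly combine the two least-probable nodes; the expected code length is the sum of the merged weights.
merge 1/103 + 6/103 → 7/103
merge 7/103 + 10/103 → 17/103
merge 15/103 + 17/103 → 32/103
merge 17/103 + 17/103 → 34/103
merge 17/103 + 20/103 → 37/103
merge 32/103 + 34/103 → 66/103
merge 37/103 + 66/103 → 1
L = 7/103 + 17/103 + 32/103 + 34/103 + 37/103 + 66/103 + 1 = 296/103 ≈ 2.874 bits/symbol.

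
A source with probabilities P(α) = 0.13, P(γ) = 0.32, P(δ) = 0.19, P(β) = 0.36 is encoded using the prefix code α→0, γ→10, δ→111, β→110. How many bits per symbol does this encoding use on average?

L̄ = Σ pᵢ·ℓᵢ = 0.13·1 + 0.32·2 + 0.19·3 + 0.36·3 = 2.42 bits/symbol.

2.42 bits/symbol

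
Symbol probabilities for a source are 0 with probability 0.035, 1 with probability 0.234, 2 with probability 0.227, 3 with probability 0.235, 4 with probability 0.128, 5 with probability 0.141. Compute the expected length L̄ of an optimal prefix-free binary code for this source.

2.467 bits/symbol

Repeatedly combine the two least-probable nodes; the expected code length is the sum of the merged weights.
merge 7/200 + 16/125 → 163/1000
merge 141/1000 + 163/1000 → 38/125
merge 227/1000 + 117/500 → 461/1000
merge 47/200 + 38/125 → 539/1000
merge 461/1000 + 539/1000 → 1
L = 163/1000 + 38/125 + 461/1000 + 539/1000 + 1 = 2467/1000 = 2.467 bits/symbol.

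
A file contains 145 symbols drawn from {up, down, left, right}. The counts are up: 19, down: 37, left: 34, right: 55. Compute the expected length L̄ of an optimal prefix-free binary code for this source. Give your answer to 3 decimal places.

Probabilities are the counts divided by 145.
Repeatedly combine the two least-probable nodes; the expected code length is the sum of the merged weights.
merge 19/145 + 34/145 → 53/145
merge 37/145 + 53/145 → 18/29
merge 11/29 + 18/29 → 1
L = 53/145 + 18/29 + 1 = 288/145 ≈ 1.986 bits/symbol.

1.986 bits/symbol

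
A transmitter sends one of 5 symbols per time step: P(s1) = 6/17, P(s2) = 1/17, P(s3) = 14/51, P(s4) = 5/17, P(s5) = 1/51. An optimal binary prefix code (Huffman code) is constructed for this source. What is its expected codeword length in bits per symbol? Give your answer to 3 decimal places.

2.078 bits/symbol

Repeatedly combine the two least-probable nodes; the expected code length is the sum of the merged weights.
merge 1/51 + 1/17 → 4/51
merge 4/51 + 14/51 → 6/17
merge 5/17 + 6/17 → 11/17
merge 6/17 + 11/17 → 1
L = 4/51 + 6/17 + 11/17 + 1 = 106/51 ≈ 2.078 bits/symbol.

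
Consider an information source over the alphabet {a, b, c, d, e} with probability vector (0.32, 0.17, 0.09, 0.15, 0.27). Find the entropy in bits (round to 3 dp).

H = −Σ pᵢ log₂ pᵢ.
−0.32·log₂(0.32) = 0.5260
−0.17·log₂(0.17) = 0.4346
−0.09·log₂(0.09) = 0.3127
−0.15·log₂(0.15) = 0.4105
−0.27·log₂(0.27) = 0.5100
Sum ≈ 2.1938 → 2.194 bits.

2.194 bits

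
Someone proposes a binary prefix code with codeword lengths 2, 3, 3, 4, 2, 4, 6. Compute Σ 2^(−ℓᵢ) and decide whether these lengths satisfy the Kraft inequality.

0.890625; yes

With common denominator 2^6 = 64: Σ 2^(−ℓᵢ) = 16/64 + 8/64 + 8/64 + 4/64 + 16/64 + 4/64 + 1/64 = 57/64 = 0.890625.
Kraft's inequality requires Σ ≤ 1; here Σ = 0.890625 ≤ 1, so such a prefix code exists.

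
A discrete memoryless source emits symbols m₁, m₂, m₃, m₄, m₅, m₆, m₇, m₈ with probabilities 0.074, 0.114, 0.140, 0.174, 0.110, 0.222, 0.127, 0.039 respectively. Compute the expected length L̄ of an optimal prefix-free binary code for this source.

2.891 bits/symbol

Repeatedly combine the two least-probable nodes; the expected code length is the sum of the merged weights.
merge 39/1000 + 37/500 → 113/1000
merge 11/100 + 113/1000 → 223/1000
merge 57/500 + 127/1000 → 241/1000
merge 7/50 + 87/500 → 157/500
merge 111/500 + 223/1000 → 89/200
merge 241/1000 + 157/500 → 111/200
merge 89/200 + 111/200 → 1
L = 113/1000 + 223/1000 + 241/1000 + 157/500 + 89/200 + 111/200 + 1 = 2891/1000 = 2.891 bits/symbol.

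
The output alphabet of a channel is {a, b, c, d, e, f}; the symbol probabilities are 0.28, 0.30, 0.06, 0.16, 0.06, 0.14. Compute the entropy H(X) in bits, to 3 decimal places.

2.343 bits

H = −Σ pᵢ log₂ pᵢ.
−0.28·log₂(0.28) = 0.5142
−0.30·log₂(0.30) = 0.5211
−0.06·log₂(0.06) = 0.2435
−0.16·log₂(0.16) = 0.4230
−0.06·log₂(0.06) = 0.2435
−0.14·log₂(0.14) = 0.3971
Sum ≈ 2.3425 → 2.343 bits.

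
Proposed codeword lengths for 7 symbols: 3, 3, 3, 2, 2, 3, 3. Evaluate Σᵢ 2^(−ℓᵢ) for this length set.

1.125

With common denominator 2^3 = 8: Σ 2^(−ℓᵢ) = 1/8 + 1/8 + 1/8 + 2/8 + 2/8 + 1/8 + 1/8 = 9/8 = 1.125.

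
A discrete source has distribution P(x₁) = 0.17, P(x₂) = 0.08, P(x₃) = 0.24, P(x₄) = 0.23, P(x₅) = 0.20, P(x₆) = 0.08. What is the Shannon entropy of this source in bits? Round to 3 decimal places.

H = −Σ pᵢ log₂ pᵢ.
−0.17·log₂(0.17) = 0.4346
−0.08·log₂(0.08) = 0.2915
−0.24·log₂(0.24) = 0.4941
−0.23·log₂(0.23) = 0.4877
−0.20·log₂(0.20) = 0.4644
−0.08·log₂(0.08) = 0.2915
Sum ≈ 2.4638 → 2.464 bits.

2.464 bits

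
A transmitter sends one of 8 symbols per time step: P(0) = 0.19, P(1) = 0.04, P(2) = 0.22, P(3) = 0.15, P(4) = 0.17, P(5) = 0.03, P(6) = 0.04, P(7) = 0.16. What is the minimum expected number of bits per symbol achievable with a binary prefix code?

Repeatedly combine the two least-probable nodes; the expected code length is the sum of the merged weights.
merge 3/100 + 1/25 → 7/100
merge 1/25 + 7/100 → 11/100
merge 11/100 + 3/20 → 13/50
merge 4/25 + 17/100 → 33/100
merge 19/100 + 11/50 → 41/100
merge 13/50 + 33/100 → 59/100
merge 41/100 + 59/100 → 1
L = 7/100 + 11/100 + 13/50 + 33/100 + 41/100 + 59/100 + 1 = 277/100 = 2.77 bits/symbol.

2.77 bits/symbol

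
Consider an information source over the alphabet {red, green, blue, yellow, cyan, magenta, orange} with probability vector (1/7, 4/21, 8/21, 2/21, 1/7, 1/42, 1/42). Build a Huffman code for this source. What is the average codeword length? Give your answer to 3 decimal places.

2.429 bits/symbol

Repeatedly combine the two least-probable nodes; the expected code length is the sum of the merged weights.
merge 1/42 + 1/42 → 1/21
merge 1/21 + 2/21 → 1/7
merge 1/7 + 1/7 → 2/7
merge 1/7 + 4/21 → 1/3
merge 2/7 + 1/3 → 13/21
merge 8/21 + 13/21 → 1
L = 1/21 + 1/7 + 2/7 + 1/3 + 13/21 + 1 = 17/7 ≈ 2.429 bits/symbol.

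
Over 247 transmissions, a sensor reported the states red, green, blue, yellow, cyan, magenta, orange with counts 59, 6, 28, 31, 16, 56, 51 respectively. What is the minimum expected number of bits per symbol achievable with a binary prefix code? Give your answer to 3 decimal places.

2.619 bits/symbol

Probabilities are the counts divided by 247.
Repeatedly combine the two least-probable nodes; the expected code length is the sum of the merged weights.
merge 6/247 + 16/247 → 22/247
merge 22/247 + 28/247 → 50/247
merge 31/247 + 50/247 → 81/247
merge 51/247 + 56/247 → 107/247
merge 59/247 + 81/247 → 140/247
merge 107/247 + 140/247 → 1
L = 22/247 + 50/247 + 81/247 + 107/247 + 140/247 + 1 = 647/247 ≈ 2.619 bits/symbol.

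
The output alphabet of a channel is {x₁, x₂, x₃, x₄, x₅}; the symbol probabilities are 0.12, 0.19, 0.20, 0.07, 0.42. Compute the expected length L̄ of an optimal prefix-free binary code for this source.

2.15 bits/symbol

Repeatedly combine the two least-probable nodes; the expected code length is the sum of the merged weights.
merge 7/100 + 3/25 → 19/100
merge 19/100 + 19/100 → 19/50
merge 1/5 + 19/50 → 29/50
merge 21/50 + 29/50 → 1
L = 19/100 + 19/50 + 29/50 + 1 = 43/20 = 2.15 bits/symbol.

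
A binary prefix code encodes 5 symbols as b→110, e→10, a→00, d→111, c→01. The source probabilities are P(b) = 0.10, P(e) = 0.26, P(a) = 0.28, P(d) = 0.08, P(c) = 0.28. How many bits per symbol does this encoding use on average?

L̄ = Σ pᵢ·ℓᵢ = 0.10·3 + 0.26·2 + 0.28·2 + 0.08·3 + 0.28·2 = 2.18 bits/symbol.

2.18 bits/symbol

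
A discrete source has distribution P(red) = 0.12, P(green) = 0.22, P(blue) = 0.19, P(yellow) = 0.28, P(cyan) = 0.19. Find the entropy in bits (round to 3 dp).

2.272 bits

H = −Σ pᵢ log₂ pᵢ.
−0.12·log₂(0.12) = 0.3671
−0.22·log₂(0.22) = 0.4806
−0.19·log₂(0.19) = 0.4552
−0.28·log₂(0.28) = 0.5142
−0.19·log₂(0.19) = 0.4552
Sum ≈ 2.2723 → 2.272 bits.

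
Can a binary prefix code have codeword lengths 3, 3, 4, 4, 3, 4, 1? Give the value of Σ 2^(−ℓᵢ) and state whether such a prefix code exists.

1.0625; no

With common denominator 2^4 = 16: Σ 2^(−ℓᵢ) = 2/16 + 2/16 + 1/16 + 1/16 + 2/16 + 1/16 + 8/16 = 17/16 = 1.0625.
Kraft's inequality requires Σ ≤ 1; here Σ = 1.0625 > 1, so no such prefix code exists.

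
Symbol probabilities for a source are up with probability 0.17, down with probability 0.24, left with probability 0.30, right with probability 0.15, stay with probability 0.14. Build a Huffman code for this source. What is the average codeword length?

Repeatedly combine the two least-probable nodes; the expected code length is the sum of the merged weights.
merge 7/50 + 3/20 → 29/100
merge 17/100 + 6/25 → 41/100
merge 29/100 + 3/10 → 59/100
merge 41/100 + 59/100 → 1
L = 29/100 + 41/100 + 59/100 + 1 = 229/100 = 2.29 bits/symbol.

2.29 bits/symbol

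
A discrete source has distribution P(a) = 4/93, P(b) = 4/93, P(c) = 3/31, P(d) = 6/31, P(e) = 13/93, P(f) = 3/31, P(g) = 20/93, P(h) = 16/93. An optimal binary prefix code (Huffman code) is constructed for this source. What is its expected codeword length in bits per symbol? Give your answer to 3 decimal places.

Repeatedly combine the two least-probable nodes; the expected code length is the sum of the merged weights.
merge 4/93 + 4/93 → 8/93
merge 8/93 + 3/31 → 17/93
merge 3/31 + 13/93 → 22/93
merge 16/93 + 17/93 → 11/31
merge 6/31 + 20/93 → 38/93
merge 22/93 + 11/31 → 55/93
merge 38/93 + 55/93 → 1
L = 8/93 + 17/93 + 22/93 + 11/31 + 38/93 + 55/93 + 1 = 266/93 ≈ 2.860 bits/symbol.

2.860 bits/symbol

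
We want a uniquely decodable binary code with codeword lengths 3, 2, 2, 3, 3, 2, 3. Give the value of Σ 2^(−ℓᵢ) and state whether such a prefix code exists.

With common denominator 2^3 = 8: Σ 2^(−ℓᵢ) = 1/8 + 2/8 + 2/8 + 1/8 + 1/8 + 2/8 + 1/8 = 10/8 = 1.25.
Kraft's inequality requires Σ ≤ 1; here Σ = 1.25 > 1, so no such prefix code exists.

1.25; no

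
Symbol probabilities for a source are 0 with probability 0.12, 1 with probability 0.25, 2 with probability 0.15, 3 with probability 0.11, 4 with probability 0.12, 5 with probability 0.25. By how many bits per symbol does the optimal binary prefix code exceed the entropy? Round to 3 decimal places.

0.005 bits

Entropy H = −Σ p log₂ p ≈ 2.4950 bits.
Huffman merges: 11/100+3/25→23/100; 3/25+3/20→27/100; 23/100+1/4→12/25; 1/4+27/100→13/25; 12/25+13/25→1. L = 5/2 ≈ 2.5000.
L − H = 2.5000 − 2.4950 = 0.005 bits.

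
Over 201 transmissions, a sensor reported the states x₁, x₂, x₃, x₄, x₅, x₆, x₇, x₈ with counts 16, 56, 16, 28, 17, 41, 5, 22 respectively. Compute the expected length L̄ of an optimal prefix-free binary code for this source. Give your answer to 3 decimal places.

2.786 bits/symbol

Probabilities are the counts divided by 201.
Repeatedly combine the two least-probable nodes; the expected code length is the sum of the merged weights.
merge 5/201 + 16/201 → 7/67
merge 16/201 + 17/201 → 11/67
merge 7/67 + 22/201 → 43/201
merge 28/201 + 11/67 → 61/201
merge 41/201 + 43/201 → 28/67
merge 56/201 + 61/201 → 39/67
merge 28/67 + 39/67 → 1
L = 7/67 + 11/67 + 43/201 + 61/201 + 28/67 + 39/67 + 1 = 560/201 ≈ 2.786 bits/symbol.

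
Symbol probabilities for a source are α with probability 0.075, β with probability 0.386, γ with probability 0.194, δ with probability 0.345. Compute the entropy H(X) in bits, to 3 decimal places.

1.799 bits

H = −Σ pᵢ log₂ pᵢ.
−0.075·log₂(0.075) = 0.2803
−0.386·log₂(0.386) = 0.5301
−0.194·log₂(0.194) = 0.4590
−0.345·log₂(0.345) = 0.5297
Sum ≈ 1.7990 → 1.799 bits.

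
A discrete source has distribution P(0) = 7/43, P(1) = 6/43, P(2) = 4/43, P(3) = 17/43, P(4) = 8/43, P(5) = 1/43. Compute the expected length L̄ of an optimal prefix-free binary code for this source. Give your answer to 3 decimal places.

Repeatedly combine the two least-probable nodes; the expected code length is the sum of the merged weights.
merge 1/43 + 4/43 → 5/43
merge 5/43 + 6/43 → 11/43
merge 7/43 + 8/43 → 15/43
merge 11/43 + 15/43 → 26/43
merge 17/43 + 26/43 → 1
L = 5/43 + 11/43 + 15/43 + 26/43 + 1 = 100/43 ≈ 2.326 bits/symbol.

2.326 bits/symbol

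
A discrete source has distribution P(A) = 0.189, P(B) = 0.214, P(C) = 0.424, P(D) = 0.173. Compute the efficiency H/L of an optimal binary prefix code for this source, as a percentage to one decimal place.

Entropy H = −Σ p log₂ p ≈ 1.8930 bits.
Huffman merges: 173/1000+189/1000→181/500; 107/500+181/500→72/125; 53/125+72/125→1. L = 969/500 ≈ 1.9380.
Efficiency = H/L = 1.8930/1.9380 = 97.7%.

97.7%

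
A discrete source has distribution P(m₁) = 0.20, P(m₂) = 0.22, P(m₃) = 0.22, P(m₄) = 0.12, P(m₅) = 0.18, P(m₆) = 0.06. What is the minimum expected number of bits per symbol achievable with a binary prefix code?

2.54 bits/symbol

Repeatedly combine the two least-probable nodes; the expected code length is the sum of the merged weights.
merge 3/50 + 3/25 → 9/50
merge 9/50 + 9/50 → 9/25
merge 1/5 + 11/50 → 21/50
merge 11/50 + 9/25 → 29/50
merge 21/50 + 29/50 → 1
L = 9/50 + 9/25 + 21/50 + 29/50 + 1 = 127/50 = 2.54 bits/symbol.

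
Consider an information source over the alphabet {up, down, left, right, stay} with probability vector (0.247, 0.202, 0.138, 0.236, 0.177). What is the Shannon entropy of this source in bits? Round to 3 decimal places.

H = −Σ pᵢ log₂ pᵢ.
−0.247·log₂(0.247) = 0.4983
−0.202·log₂(0.202) = 0.4661
−0.138·log₂(0.138) = 0.3943
−0.236·log₂(0.236) = 0.4916
−0.177·log₂(0.177) = 0.4422
Sum ≈ 2.2925 → 2.293 bits.

2.293 bits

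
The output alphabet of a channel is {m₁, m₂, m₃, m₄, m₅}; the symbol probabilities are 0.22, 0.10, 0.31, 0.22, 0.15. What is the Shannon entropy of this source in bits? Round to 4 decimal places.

H = −Σ pᵢ log₂ pᵢ.
−0.22·log₂(0.22) = 0.4806
−0.10·log₂(0.10) = 0.3322
−0.31·log₂(0.31) = 0.5238
−0.22·log₂(0.22) = 0.4806
−0.15·log₂(0.15) = 0.4105
Sum ≈ 2.2277 → 2.2277 bits.

2.2277 bits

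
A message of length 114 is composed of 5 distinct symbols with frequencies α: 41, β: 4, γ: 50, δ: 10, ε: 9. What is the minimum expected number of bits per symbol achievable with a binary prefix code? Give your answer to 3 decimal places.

Probabilities are the counts divided by 114.
Repeatedly combine the two least-probable nodes; the expected code length is the sum of the merged weights.
merge 2/57 + 3/38 → 13/114
merge 5/57 + 13/114 → 23/114
merge 23/114 + 41/114 → 32/57
merge 25/57 + 32/57 → 1
L = 13/114 + 23/114 + 32/57 + 1 = 107/57 ≈ 1.877 bits/symbol.

1.877 bits/symbol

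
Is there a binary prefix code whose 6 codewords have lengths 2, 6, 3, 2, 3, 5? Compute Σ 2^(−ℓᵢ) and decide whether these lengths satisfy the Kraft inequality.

0.796875; yes

With common denominator 2^6 = 64: Σ 2^(−ℓᵢ) = 16/64 + 1/64 + 8/64 + 16/64 + 8/64 + 2/64 = 51/64 = 0.796875.
Kraft's inequality requires Σ ≤ 1; here Σ = 0.796875 ≤ 1, so such a prefix code exists.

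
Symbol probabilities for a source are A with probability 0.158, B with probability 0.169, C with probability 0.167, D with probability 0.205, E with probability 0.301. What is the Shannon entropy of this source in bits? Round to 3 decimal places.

H = −Σ pᵢ log₂ pᵢ.
−0.158·log₂(0.158) = 0.4206
−0.169·log₂(0.169) = 0.4335
−0.167·log₂(0.167) = 0.4312
−0.205·log₂(0.205) = 0.4687
−0.301·log₂(0.301) = 0.5214
Sum ≈ 2.2753 → 2.275 bits.

2.275 bits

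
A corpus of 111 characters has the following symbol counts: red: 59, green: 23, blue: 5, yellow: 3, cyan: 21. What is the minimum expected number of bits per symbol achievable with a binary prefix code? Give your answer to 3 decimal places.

1.802 bits/symbol

Probabilities are the counts divided by 111.
Repeatedly combine the two least-probable nodes; the expected code length is the sum of the merged weights.
merge 1/37 + 5/111 → 8/111
merge 8/111 + 7/37 → 29/111
merge 23/111 + 29/111 → 52/111
merge 52/111 + 59/111 → 1
L = 8/111 + 29/111 + 52/111 + 1 = 200/111 ≈ 1.802 bits/symbol.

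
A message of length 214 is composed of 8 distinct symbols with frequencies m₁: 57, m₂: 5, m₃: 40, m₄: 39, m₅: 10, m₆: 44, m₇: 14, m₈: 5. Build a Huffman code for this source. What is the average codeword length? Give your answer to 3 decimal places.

Probabilities are the counts divided by 214.
Repeatedly combine the two least-probable nodes; the expected code length is the sum of the merged weights.
merge 5/214 + 5/214 → 5/107
merge 5/107 + 5/107 → 10/107
merge 7/107 + 10/107 → 17/107
merge 17/107 + 39/214 → 73/214
merge 20/107 + 22/107 → 42/107
merge 57/214 + 73/214 → 65/107
merge 42/107 + 65/107 → 1
L = 5/107 + 10/107 + 17/107 + 73/214 + 42/107 + 65/107 + 1 = 565/214 ≈ 2.640 bits/symbol.

2.640 bits/symbol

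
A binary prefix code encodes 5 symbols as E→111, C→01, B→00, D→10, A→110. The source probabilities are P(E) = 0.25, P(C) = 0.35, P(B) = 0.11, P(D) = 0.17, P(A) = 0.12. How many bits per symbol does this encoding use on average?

2.37 bits/symbol

L̄ = Σ pᵢ·ℓᵢ = 0.25·3 + 0.35·2 + 0.11·2 + 0.17·2 + 0.12·3 = 2.37 bits/symbol.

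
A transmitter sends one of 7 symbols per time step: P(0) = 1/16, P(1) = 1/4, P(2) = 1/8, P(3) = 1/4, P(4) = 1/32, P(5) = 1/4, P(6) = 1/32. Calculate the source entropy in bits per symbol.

Each probability is a power of 1/2, so log₂(1/p) is an integer.
H = Σ p·log₂(1/p) = 1/16·4 + 1/4·2 + 1/8·3 + 1/4·2 + 1/32·5 + 1/4·2 + 1/32·5 = 2.4375 bits.

2.4375 bits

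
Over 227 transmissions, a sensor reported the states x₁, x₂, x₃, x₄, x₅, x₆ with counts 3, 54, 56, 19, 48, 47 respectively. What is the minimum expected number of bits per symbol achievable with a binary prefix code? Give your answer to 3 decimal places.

Probabilities are the counts divided by 227.
Repeatedly combine the two least-probable nodes; the expected code length is the sum of the merged weights.
merge 3/227 + 19/227 → 22/227
merge 22/227 + 47/227 → 69/227
merge 48/227 + 54/227 → 102/227
merge 56/227 + 69/227 → 125/227
merge 102/227 + 125/227 → 1
L = 22/227 + 69/227 + 102/227 + 125/227 + 1 = 545/227 ≈ 2.401 bits/symbol.

2.401 bits/symbol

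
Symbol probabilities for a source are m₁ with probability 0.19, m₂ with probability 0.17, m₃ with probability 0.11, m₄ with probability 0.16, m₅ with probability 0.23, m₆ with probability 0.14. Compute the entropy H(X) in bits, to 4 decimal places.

2.5479 bits

H = −Σ pᵢ log₂ pᵢ.
−0.19·log₂(0.19) = 0.4552
−0.17·log₂(0.17) = 0.4346
−0.11·log₂(0.11) = 0.3503
−0.16·log₂(0.16) = 0.4230
−0.23·log₂(0.23) = 0.4877
−0.14·log₂(0.14) = 0.3971
Sum ≈ 2.5479 → 2.5479 bits.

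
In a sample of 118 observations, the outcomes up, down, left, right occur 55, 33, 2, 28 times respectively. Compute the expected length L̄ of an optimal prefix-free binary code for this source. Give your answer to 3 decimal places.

Probabilities are the counts divided by 118.
Repeatedly combine the two least-probable nodes; the expected code length is the sum of the merged weights.
merge 1/59 + 14/59 → 15/59
merge 15/59 + 33/118 → 63/118
merge 55/118 + 63/118 → 1
L = 15/59 + 63/118 + 1 = 211/118 ≈ 1.788 bits/symbol.

1.788 bits/symbol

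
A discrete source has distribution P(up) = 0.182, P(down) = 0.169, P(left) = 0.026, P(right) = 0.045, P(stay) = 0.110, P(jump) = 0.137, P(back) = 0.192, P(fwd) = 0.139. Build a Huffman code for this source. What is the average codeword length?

Repeatedly combine the two least-probable nodes; the expected code length is the sum of the merged weights.
merge 13/500 + 9/200 → 71/1000
merge 71/1000 + 11/100 → 181/1000
merge 137/1000 + 139/1000 → 69/250
merge 169/1000 + 181/1000 → 7/20
merge 91/500 + 24/125 → 187/500
merge 69/250 + 7/20 → 313/500
merge 187/500 + 313/500 → 1
L = 71/1000 + 181/1000 + 69/250 + 7/20 + 187/500 + 313/500 + 1 = 1439/500 = 2.878 bits/symbol.

2.878 bits/symbol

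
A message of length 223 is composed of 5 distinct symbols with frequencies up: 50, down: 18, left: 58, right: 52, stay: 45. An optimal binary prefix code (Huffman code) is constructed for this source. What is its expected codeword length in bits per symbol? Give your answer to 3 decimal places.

Probabilities are the counts divided by 223.
Repeatedly combine the two least-probable nodes; the expected code length is the sum of the merged weights.
merge 18/223 + 45/223 → 63/223
merge 50/223 + 52/223 → 102/223
merge 58/223 + 63/223 → 121/223
merge 102/223 + 121/223 → 1
L = 63/223 + 102/223 + 121/223 + 1 = 509/223 ≈ 2.283 bits/symbol.

2.283 bits/symbol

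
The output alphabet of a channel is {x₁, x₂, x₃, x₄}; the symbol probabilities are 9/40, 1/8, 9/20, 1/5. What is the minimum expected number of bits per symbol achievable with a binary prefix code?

1.875 bits/symbol

Repeatedly combine the two least-probable nodes; the expected code length is the sum of the merged weights.
merge 1/8 + 1/5 → 13/40
merge 9/40 + 13/40 → 11/20
merge 9/20 + 11/20 → 1
L = 13/40 + 11/20 + 1 = 15/8 = 1.875 bits/symbol.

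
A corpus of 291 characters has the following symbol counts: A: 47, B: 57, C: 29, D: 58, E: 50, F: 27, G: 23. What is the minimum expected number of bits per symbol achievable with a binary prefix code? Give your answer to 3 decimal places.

2.777 bits/symbol

Probabilities are the counts divided by 291.
Repeatedly combine the two least-probable nodes; the expected code length is the sum of the merged weights.
merge 23/291 + 9/97 → 50/291
merge 29/291 + 47/291 → 76/291
merge 50/291 + 50/291 → 100/291
merge 19/97 + 58/291 → 115/291
merge 76/291 + 100/291 → 176/291
merge 115/291 + 176/291 → 1
L = 50/291 + 76/291 + 100/291 + 115/291 + 176/291 + 1 = 808/291 ≈ 2.777 bits/symbol.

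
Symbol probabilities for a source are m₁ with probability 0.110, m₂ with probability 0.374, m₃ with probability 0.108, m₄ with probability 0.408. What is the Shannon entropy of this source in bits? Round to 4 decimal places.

1.7554 bits

H = −Σ pᵢ log₂ pᵢ.
−0.110·log₂(0.110) = 0.3503
−0.374·log₂(0.374) = 0.5307
−0.108·log₂(0.108) = 0.3468
−0.408·log₂(0.408) = 0.5277
Sum ≈ 1.7554 → 1.7554 bits.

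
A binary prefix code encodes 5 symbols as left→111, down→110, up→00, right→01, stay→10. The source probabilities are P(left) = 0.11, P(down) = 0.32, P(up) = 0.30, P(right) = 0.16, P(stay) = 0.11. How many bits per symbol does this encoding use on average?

2.43 bits/symbol

L̄ = Σ pᵢ·ℓᵢ = 0.11·3 + 0.32·3 + 0.30·2 + 0.16·2 + 0.11·2 = 2.43 bits/symbol.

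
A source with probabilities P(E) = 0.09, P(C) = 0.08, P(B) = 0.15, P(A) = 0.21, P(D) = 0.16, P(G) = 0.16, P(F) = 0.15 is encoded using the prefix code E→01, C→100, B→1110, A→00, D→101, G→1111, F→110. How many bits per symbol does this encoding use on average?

L̄ = Σ pᵢ·ℓᵢ = 0.09·2 + 0.08·3 + 0.15·4 + 0.21·2 + 0.16·3 + 0.16·4 + 0.15·3 = 3.01 bits/symbol.

3.01 bits/symbol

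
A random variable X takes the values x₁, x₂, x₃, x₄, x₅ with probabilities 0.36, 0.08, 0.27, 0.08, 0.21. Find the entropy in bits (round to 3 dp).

H = −Σ pᵢ log₂ pᵢ.
−0.36·log₂(0.36) = 0.5306
−0.08·log₂(0.08) = 0.2915
−0.27·log₂(0.27) = 0.5100
−0.08·log₂(0.08) = 0.2915
−0.21·log₂(0.21) = 0.4728
Sum ≈ 2.0965 → 2.096 bits.

2.096 bits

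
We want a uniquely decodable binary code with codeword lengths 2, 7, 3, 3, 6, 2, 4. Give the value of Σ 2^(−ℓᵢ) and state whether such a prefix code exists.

With common denominator 2^7 = 128: Σ 2^(−ℓᵢ) = 32/128 + 1/128 + 16/128 + 16/128 + 2/128 + 32/128 + 8/128 = 107/128 = 0.8359375.
Kraft's inequality requires Σ ≤ 1; here Σ = 0.8359375 ≤ 1, so such a prefix code exists.

0.8359375; yes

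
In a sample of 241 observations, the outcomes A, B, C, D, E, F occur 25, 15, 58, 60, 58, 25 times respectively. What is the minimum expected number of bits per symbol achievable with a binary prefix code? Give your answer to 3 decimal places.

Probabilities are the counts divided by 241.
Repeatedly combine the two least-probable nodes; the expected code length is the sum of the merged weights.
merge 15/241 + 25/241 → 40/241
merge 25/241 + 40/241 → 65/241
merge 58/241 + 58/241 → 116/241
merge 60/241 + 65/241 → 125/241
merge 116/241 + 125/241 → 1
L = 40/241 + 65/241 + 116/241 + 125/241 + 1 = 587/241 ≈ 2.436 bits/symbol.

2.436 bits/symbol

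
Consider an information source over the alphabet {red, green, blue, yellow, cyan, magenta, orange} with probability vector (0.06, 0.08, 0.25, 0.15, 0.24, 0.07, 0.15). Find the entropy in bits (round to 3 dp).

2.619 bits

H = −Σ pᵢ log₂ pᵢ.
−0.06·log₂(0.06) = 0.2435
−0.08·log₂(0.08) = 0.2915
−0.25·log₂(0.25) = 0.5000
−0.15·log₂(0.15) = 0.4105
−0.24·log₂(0.24) = 0.4941
−0.07·log₂(0.07) = 0.2686
−0.15·log₂(0.15) = 0.4105
Sum ≈ 2.6188 → 2.619 bits.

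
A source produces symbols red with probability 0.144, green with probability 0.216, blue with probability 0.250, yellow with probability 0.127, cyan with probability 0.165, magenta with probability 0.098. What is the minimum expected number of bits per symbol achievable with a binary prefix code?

2.534 bits/symbol

Repeatedly combine the two least-probable nodes; the expected code length is the sum of the merged weights.
merge 49/500 + 127/1000 → 9/40
merge 18/125 + 33/200 → 309/1000
merge 27/125 + 9/40 → 441/1000
merge 1/4 + 309/1000 → 559/1000
merge 441/1000 + 559/1000 → 1
L = 9/40 + 309/1000 + 441/1000 + 559/1000 + 1 = 1267/500 = 2.534 bits/symbol.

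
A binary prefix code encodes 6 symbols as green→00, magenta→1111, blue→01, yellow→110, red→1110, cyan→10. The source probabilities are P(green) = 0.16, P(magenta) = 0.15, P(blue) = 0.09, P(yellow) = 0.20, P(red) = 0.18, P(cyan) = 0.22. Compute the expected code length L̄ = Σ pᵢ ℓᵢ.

L̄ = Σ pᵢ·ℓᵢ = 0.16·2 + 0.15·4 + 0.09·2 + 0.20·3 + 0.18·4 + 0.22·2 = 2.86 bits/symbol.

2.86 bits/symbol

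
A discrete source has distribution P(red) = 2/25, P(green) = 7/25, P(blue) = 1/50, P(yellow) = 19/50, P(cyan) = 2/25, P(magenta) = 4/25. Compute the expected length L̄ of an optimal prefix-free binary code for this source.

2.24 bits/symbol

Repeatedly combine the two least-probable nodes; the expected code length is the sum of the merged weights.
merge 1/50 + 2/25 → 1/10
merge 2/25 + 1/10 → 9/50
merge 4/25 + 9/50 → 17/50
merge 7/25 + 17/50 → 31/50
merge 19/50 + 31/50 → 1
L = 1/10 + 9/50 + 17/50 + 31/50 + 1 = 56/25 = 2.24 bits/symbol.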